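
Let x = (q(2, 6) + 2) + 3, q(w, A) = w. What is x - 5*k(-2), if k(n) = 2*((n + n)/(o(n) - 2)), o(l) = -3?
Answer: -1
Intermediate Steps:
x = 7 (x = (2 + 2) + 3 = 4 + 3 = 7)
k(n) = -4*n/5 (k(n) = 2*((n + n)/(-3 - 2)) = 2*((2*n)/(-5)) = 2*((2*n)*(-⅕)) = 2*(-2*n/5) = -4*n/5)
x - 5*k(-2) = 7 - (-4)*(-2) = 7 - 5*8/5 = 7 - 8 = -1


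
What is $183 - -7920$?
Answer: $8103$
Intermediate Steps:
$183 - -7920 = 183 + 7920 = 8103$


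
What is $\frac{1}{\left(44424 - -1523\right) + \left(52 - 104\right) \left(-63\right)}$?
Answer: $\frac{1}{49223} \approx 2.0316 \cdot 10^{-5}$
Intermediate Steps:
$\frac{1}{\left(44424 - -1523\right) + \left(52 - 104\right) \left(-63\right)} = \frac{1}{\left(44424 + 1523\right) - -3276} = \frac{1}{45947 + 3276} = \frac{1}{49223}$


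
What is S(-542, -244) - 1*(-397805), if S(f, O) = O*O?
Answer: 457341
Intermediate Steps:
S(f, O) = O²
S(-542, -244) - 1*(-397805) = (-244)² - 1*(-397805) = 59536 + 397805 = 457341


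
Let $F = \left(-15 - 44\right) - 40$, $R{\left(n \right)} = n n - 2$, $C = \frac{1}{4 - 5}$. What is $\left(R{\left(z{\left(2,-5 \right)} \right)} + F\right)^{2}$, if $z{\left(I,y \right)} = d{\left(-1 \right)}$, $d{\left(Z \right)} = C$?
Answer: $10000$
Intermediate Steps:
$C = -1$ ($C = \frac{1}{-1} = -1$)
$d{\left(Z \right)} = -1$
$z{\left(I,y \right)} = -1$
$R{\left(n \right)} = -2 + n^{2}$ ($R{\left(n \right)} = n^{2} - 2 = -2 + n^{2}$)
$F = -99$ ($F = -59 - 40 = -99$)
$\left(R{\left(z{\left(2,-5 \right)} \right)} + F\right)^{2} = \left(\left(-2 + \left(-1\right)^{2}\right) - 99\right)^{2} = \left(\left(-2 + 1\right) - 99\right)^{2} = \left(-1 - 99\right)^{2} = \left(-100\right)^{2} = 10000$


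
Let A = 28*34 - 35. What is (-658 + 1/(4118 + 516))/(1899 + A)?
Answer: -3049171/13049344 ≈ -0.23366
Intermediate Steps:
A = 917 (A = 952 - 35 = 917)
(-658 + 1/(4118 + 516))/(1899 + A) = (-658 + 1/(4118 + 516))/(1899 + 917) = (-658 + 1/4634)/2816 = (-658 + 1/4634)*(1/2816) = -3049171/4634*1/2816 = -3049171/13049344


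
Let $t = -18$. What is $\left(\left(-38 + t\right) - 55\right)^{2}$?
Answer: $12321$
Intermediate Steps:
$\left(\left(-38 + t\right) - 55\right)^{2} = \left(\left(-38 - 18\right) - 55\right)^{2} = \left(-56 - 55\right)^{2} = \left(-111\right)^{2} = 12321$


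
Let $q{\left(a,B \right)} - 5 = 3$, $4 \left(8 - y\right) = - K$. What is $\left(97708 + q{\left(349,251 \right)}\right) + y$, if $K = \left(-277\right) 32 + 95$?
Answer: $\frac{382127}{4} \approx 95532.0$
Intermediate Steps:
$K = -8769$ ($K = -8864 + 95 = -8769$)
$y = - \frac{8737}{4}$ ($y = 8 - \frac{\left(-1\right) \left(-8769\right)}{4} = 8 - \frac{8769}{4} = - \frac{8737}{4} \approx -2184.3$)
$q{\left(a,B \right)} = 8$ ($q{\left(a,B \right)} = 5 + 3 = 8$)
$\left(97708 + q{\left(349,251 \right)}\right) + y = \left(97708 + 8\right) - \frac{8737}{4} = 97716 - \frac{8737}{4} = \frac{382127}{4}$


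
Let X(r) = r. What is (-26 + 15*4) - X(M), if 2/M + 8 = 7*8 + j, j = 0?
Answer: 815/24 ≈ 33.958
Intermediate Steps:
M = 1/24 (M = 2/(-8 + (7*8 + 0)) = 2/(-8 + (56 + 0)) = 2/(-8 + 56) = 2/48 = 2*(1/48) = 1/24 ≈ 0.041667)
(-26 + 15*4) - X(M) = (-26 + 15*4) - 1*1/24 = (-26 + 60) - 1/24 = 34 - 1/24 = 815/24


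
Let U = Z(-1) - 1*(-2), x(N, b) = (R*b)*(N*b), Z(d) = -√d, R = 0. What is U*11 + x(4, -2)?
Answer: 22 - 11*I ≈ 22.0 - 11.0*I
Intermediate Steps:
x(N, b) = 0 (x(N, b) = (0*b)*(N*b) = 0*(N*b) = 0)
U = 2 - I (U = -√(-1) - 1*(-2) = -I + 2 = 2 - I ≈ 2.0 - 1.0*I)
U*11 + x(4, -2) = (2 - I)*11 + 0 = (22 - 11*I) + 0 = 22 - 11*I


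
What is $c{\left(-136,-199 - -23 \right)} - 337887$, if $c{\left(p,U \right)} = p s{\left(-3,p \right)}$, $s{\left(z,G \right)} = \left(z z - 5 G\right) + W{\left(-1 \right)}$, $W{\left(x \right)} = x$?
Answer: $-431455$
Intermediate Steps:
$s{\left(z,G \right)} = -1 + z^{2} - 5 G$ ($s{\left(z,G \right)} = \left(z z - 5 G\right) - 1 = \left(z^{2} - 5 G\right) - 1 = -1 + z^{2} - 5 G$)
$c{\left(p,U \right)} = p \left(8 - 5 p\right)$ ($c{\left(p,U \right)} = p \left(-1 + \left(-3\right)^{2} - 5 p\right) = p \left(-1 + 9 - 5 p\right) = p \left(8 - 5 p\right)$)
$c{\left(-136,-199 - -23 \right)} - 337887 = - 136 \left(8 - -680\right) - 337887 = - 136 \left(8 + 680\right) - 337887 = \left(-136\right) 688 - 337887 = -93568 - 337887 = -431455$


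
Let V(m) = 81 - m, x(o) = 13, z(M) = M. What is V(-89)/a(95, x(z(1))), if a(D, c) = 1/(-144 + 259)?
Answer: 19550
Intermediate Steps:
a(D, c) = 1/115
V(-89)/a(95, x(z(1))) = (81 - 1*(-89))/(1/115) = (81 + 89)*115 = 170*115 = 19550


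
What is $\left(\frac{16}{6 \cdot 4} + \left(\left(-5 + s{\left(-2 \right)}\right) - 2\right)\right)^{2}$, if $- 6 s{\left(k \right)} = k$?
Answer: $36$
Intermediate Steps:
$s{\left(k \right)} = - \frac{k}{6}$
$\left(\frac{16}{6 \cdot 4} + \left(\left(-5 + s{\left(-2 \right)}\right) - 2\right)\right)^{2} = \left(\frac{16}{6 \cdot 4} - \frac{20}{3}\right)^{2} = \left(\frac{16}{24} + \left(\left(-5 + \frac{1}{3}\right) - 2\right)\right)^{2} = \left(16 \cdot \frac{1}{24} - \frac{20}{3}\right)^{2} = \left(\frac{2}{3} - \frac{20}{3}\right)^{2} = \left(-6\right)^{2} = 36$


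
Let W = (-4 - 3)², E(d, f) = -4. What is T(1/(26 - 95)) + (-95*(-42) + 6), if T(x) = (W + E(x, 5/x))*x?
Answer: 91893/23 ≈ 3995.3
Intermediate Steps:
W = 49 (W = (-7)² = 49)
T(x) = 45*x (T(x) = (49 - 4)*x = 45*x)
T(1/(26 - 95)) + (-95*(-42) + 6) = 45/(26 - 95) + (-95*(-42) + 6) = 45/(-69) + (3990 + 6) = 45*(-1/69) + 3996 = -15/23 + 3996 = 91893/23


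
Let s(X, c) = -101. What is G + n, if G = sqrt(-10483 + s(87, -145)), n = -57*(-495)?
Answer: 28215 + 42*I*sqrt(6) ≈ 28215.0 + 102.88*I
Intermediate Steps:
n = 28215
G = 42*I*sqrt(6) (G = sqrt(-10483 - 101) = sqrt(-10584) = 42*I*sqrt(6) ≈ 102.88*I)
G + n = 42*I*sqrt(6) + 28215 = 28215 + 42*I*sqrt(6)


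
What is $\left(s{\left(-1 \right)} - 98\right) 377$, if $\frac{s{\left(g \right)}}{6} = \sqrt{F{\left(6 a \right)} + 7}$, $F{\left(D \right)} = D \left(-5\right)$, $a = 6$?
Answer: $-36946 + 2262 i \sqrt{173} \approx -36946.0 + 29752.0 i$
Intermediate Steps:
$F{\left(D \right)} = - 5 D$
$s{\left(g \right)} = 6 i \sqrt{173}$ ($s{\left(g \right)} = 6 \sqrt{- 5 \cdot 6 \cdot 6 + 7} = 6 \sqrt{\left(-5\right) 36 + 7} = 6 \sqrt{-180 + 7} = 6 \sqrt{-173} = 6 i \sqrt{173}$)
$\left(s{\left(-1 \right)} - 98\right) 377 = \left(6 i \sqrt{173} - 98\right) 377 = \left(-98 + 6 i \sqrt{173}\right) 377 = -36946 + 2262 i \sqrt{173}$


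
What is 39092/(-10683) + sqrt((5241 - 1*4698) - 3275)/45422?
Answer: -39092/10683 + I*sqrt(683)/22711 ≈ -3.6593 + 0.0011507*I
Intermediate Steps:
39092/(-10683) + sqrt((5241 - 1*4698) - 3275)/45422 = 39092*(-1/10683) + sqrt((5241 - 4698) - 3275)*(1/45422) = -39092/10683 + sqrt(543 - 3275)*(1/45422) = -39092/10683 + sqrt(-2732)*(1/45422) = -39092/10683 + (2*I*sqrt(683))*(1/45422) = -39092/10683 + I*sqrt(683)/22711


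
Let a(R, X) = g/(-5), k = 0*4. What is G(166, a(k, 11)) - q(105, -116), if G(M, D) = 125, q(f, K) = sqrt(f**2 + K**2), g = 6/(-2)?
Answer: 125 - sqrt(24481) ≈ -31.464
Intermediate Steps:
g = -3 (g = 6*(-1/2) = -3)
k = 0
a(R, X) = 3/5 (a(R, X) = -3/(-5) = -3*(-1/5) = 3/5)
q(f, K) = sqrt(K**2 + f**2)
G(166, a(k, 11)) - q(105, -116) = 125 - sqrt((-116)**2 + 105**2) = 125 - sqrt(13456 + 11025) = 125 - sqrt(24481)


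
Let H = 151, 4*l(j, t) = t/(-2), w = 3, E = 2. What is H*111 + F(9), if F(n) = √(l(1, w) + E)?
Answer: 16761 + √26/4 ≈ 16762.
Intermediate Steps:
l(j, t) = -t/8 (l(j, t) = (t/(-2))/4 = (t*(-½))/4 = (-t/2)/4 = -t/8)
F(n) = √26/4 (F(n) = √(-⅛*3 + 2) = √(-3/8 + 2) = √(13/8) = √26/4)
H*111 + F(9) = 151*111 + √26/4 = 16761 + √26/4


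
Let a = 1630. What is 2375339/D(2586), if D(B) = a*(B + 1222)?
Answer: 2375339/6207040 ≈ 0.38268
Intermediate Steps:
D(B) = 1991860 + 1630*B (D(B) = 1630*(B + 1222) = 1630*(1222 + B) = 1991860 + 1630*B)
2375339/D(2586) = 2375339/(1991860 + 1630*2586) = 2375339/(1991860 + 4215180) = 2375339/6207040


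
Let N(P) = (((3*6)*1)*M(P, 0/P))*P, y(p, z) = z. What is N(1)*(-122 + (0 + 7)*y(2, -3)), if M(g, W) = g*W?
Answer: 0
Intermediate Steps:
M(g, W) = W*g
N(P) = 0 (N(P) = (((3*6)*1)*((0/P)*P))*P = ((18*1)*(0*P))*P = (18*0)*P = 0*P = 0)
N(1)*(-122 + (0 + 7)*y(2, -3)) = 0*(-122 + (0 + 7)*(-3)) = 0*(-122 + 7*(-3)) = 0*(-122 - 21) = 0*(-143) = 0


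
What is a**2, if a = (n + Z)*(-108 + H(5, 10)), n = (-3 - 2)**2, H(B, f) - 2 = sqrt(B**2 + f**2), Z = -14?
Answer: 1374681 - 128260*sqrt(5) ≈ 1.0879e+6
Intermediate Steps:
H(B, f) = 2 + sqrt(B**2 + f**2)
n = 25 (n = (-5)**2 = 25)
a = -1166 + 55*sqrt(5) (a = (25 - 14)*(-108 + (2 + sqrt(5**2 + 10**2))) = 11*(-108 + (2 + sqrt(25 + 100))) = 11*(-108 + (2 + sqrt(125))) = 11*(-108 + (2 + 5*sqrt(5))) = 11*(-106 + 5*sqrt(5)) = -1166 + 55*sqrt(5) ≈ -1043.0)
a**2 = (-1166 + 55*sqrt(5))**2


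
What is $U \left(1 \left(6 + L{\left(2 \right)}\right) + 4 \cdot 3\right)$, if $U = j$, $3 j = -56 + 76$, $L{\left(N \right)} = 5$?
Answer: $\frac{460}{3} \approx 153.33$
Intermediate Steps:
$j = \frac{20}{3}$ ($j = \frac{-56 + 76}{3} = \frac{1}{3} \cdot 20 = \frac{20}{3} \approx 6.6667$)
$U = \frac{20}{3} \approx 6.6667$
$U \left(1 \left(6 + L{\left(2 \right)}\right) + 4 \cdot 3\right) = \frac{20 \left(1 \left(6 + 5\right) + 4 \cdot 3\right)}{3} = \frac{20 \left(1 \cdot 11 + 12\right)}{3} = \frac{20 \left(11 + 12\right)}{3} = \frac{20}{3} \cdot 23 = \frac{460}{3}$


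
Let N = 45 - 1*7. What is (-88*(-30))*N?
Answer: 100320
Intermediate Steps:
N = 38 (N = 45 - 7 = 38)
(-88*(-30))*N = -88*(-30)*38 = 2640*38 = 100320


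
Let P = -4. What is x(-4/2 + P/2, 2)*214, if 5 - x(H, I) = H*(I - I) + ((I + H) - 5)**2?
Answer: -9416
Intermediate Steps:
x(H, I) = 5 - (-5 + H + I)**2 (x(H, I) = 5 - (H*(I - I) + ((I + H) - 5)**2) = 5 - (H*0 + ((H + I) - 5)**2) = 5 - (0 + (-5 + H + I)**2) = 5 - (-5 + H + I)**2)
x(-4/2 + P/2, 2)*214 = (5 - (-5 + (-4/2 - 4/2) + 2)**2)*214 = (5 - (-5 + (-4*1/2 - 4*1/2) + 2)**2)*214 = (5 - (-5 + (-2 - 2) + 2)**2)*214 = (5 - (-5 - 4 + 2)**2)*214 = (5 - 1*(-7)**2)*214 = (5 - 1*49)*214 = (5 - 49)*214 = -44*214 = -9416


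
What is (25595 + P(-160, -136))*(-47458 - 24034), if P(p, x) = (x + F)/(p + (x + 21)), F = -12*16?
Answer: -503228827876/275 ≈ -1.8299e+9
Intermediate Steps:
F = -192
P(p, x) = (-192 + x)/(21 + p + x) (P(p, x) = (x - 192)/(p + (x + 21)) = (-192 + x)/(p + (21 + x)) = (-192 + x)/(21 + p + x))
(25595 + P(-160, -136))*(-47458 - 24034) = (25595 + (-192 - 136)/(21 - 160 - 136))*(-47458 - 24034) = (25595 - 328/(-275))*(-71492) = (25595 - 1/275*(-328))*(-71492) = (25595 + 328/275)*(-71492) = (7038953/275)*(-71492) = -503228827876/275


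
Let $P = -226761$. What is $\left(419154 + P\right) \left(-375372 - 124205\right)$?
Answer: $-96115117761$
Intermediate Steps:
$\left(419154 + P\right) \left(-375372 - 124205\right) = \left(419154 - 226761\right) \left(-375372 - 124205\right) = 192393 \left(-499577\right) = -96115117761$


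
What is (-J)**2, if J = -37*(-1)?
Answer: 1369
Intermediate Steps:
J = 37
(-J)**2 = (-1*37)**2 = (-37)**2 = 1369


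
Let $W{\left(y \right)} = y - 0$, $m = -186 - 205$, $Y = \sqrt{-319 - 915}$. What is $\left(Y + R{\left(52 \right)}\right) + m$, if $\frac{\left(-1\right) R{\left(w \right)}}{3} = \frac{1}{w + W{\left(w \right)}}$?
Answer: $- \frac{40667}{104} + i \sqrt{1234} \approx -391.03 + 35.128 i$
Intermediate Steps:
$Y = i \sqrt{1234}$ ($Y = \sqrt{-1234} = i \sqrt{1234} \approx 35.128 i$)
$m = -391$ ($m = -186 + \left(-719 + 514\right) = -186 - 205 = -391$)
$W{\left(y \right)} = y$ ($W{\left(y \right)} = y + 0 = y$)
$R{\left(w \right)} = - \frac{3}{2 w}$ ($R{\left(w \right)} = - \frac{3}{w + w} = - \frac{3}{2 w}$)
$\left(Y + R{\left(52 \right)}\right) + m = \left(i \sqrt{1234} - \frac{3}{2 \cdot 52}\right) - 391 = \left(i \sqrt{1234} - \frac{3}{104}\right) - 391 = \left(- \frac{3}{104} + i \sqrt{1234}\right) - 391 = - \frac{40667}{104} + i \sqrt{1234}$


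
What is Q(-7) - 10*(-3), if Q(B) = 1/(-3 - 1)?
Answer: 119/4 ≈ 29.750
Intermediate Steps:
Q(B) = -¼ (Q(B) = 1/(-4) = -¼)
Q(-7) - 10*(-3) = -¼ - 10*(-3) = -¼ + 30 = 119/4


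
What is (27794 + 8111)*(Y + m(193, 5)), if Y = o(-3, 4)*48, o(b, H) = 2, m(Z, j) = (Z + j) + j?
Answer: 10735595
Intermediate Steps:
m(Z, j) = Z + 2*j
Y = 96 (Y = 2*48 = 96)
(27794 + 8111)*(Y + m(193, 5)) = (27794 + 8111)*(96 + (193 + 2*5)) = 35905*(96 + (193 + 10)) = 35905*(96 + 203) = 35905*299 = 10735595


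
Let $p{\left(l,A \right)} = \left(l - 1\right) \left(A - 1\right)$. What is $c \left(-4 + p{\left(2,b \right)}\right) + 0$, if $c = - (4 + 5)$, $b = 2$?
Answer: $27$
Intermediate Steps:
$c = -9$ ($c = \left(-1\right) 9 = -9$)
$p{\left(l,A \right)} = \left(-1 + A\right) \left(-1 + l\right)$ ($p{\left(l,A \right)} = \left(-1 + l\right) \left(-1 + A\right) = \left(-1 + A\right) \left(-1 + l\right)$)
$c \left(-4 + p{\left(2,b \right)}\right) + 0 = - 9 \left(-4 + \left(1 - 2 - 2 + 2 \cdot 2\right)\right) + 0 = - 9 \left(-4 + \left(1 - 2 - 2 + 4\right)\right) + 0 = - 9 \left(-4 + 1\right) + 0 = \left(-9\right) \left(-3\right) + 0 = 27 + 0 = 27$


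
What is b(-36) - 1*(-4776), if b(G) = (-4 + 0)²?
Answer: 4792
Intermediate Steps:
b(G) = 16 (b(G) = (-4)² = 16)
b(-36) - 1*(-4776) = 16 - 1*(-4776) = 16 + 4776 = 4792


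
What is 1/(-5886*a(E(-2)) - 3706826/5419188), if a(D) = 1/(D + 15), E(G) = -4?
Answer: -29805534/15969057827 ≈ -0.0018665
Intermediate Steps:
a(D) = 1/(15 + D)
1/(-5886*a(E(-2)) - 3706826/5419188) = 1/(-5886/(15 - 4) - 3706826/5419188) = 1/(-5886/11 - 3706826*1/5419188) = 1/(-5886*1/11 - 1853413/2709594) = 1/(-5886/11 - 1853413/2709594) = 1/(-15969057827/29805534) = -29805534/15969057827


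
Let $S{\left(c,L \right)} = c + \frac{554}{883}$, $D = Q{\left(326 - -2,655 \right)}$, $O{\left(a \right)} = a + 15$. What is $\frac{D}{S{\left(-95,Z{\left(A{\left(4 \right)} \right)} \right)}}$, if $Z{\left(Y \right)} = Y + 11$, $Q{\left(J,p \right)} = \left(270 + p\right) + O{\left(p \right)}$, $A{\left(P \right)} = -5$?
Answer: $- \frac{1408385}{83331} \approx -16.901$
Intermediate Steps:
$O{\left(a \right)} = 15 + a$
$Q{\left(J,p \right)} = 285 + 2 p$ ($Q{\left(J,p \right)} = \left(270 + p\right) + \left(15 + p\right) = 285 + 2 p$)
$D = 1595$ ($D = 285 + 2 \cdot 655 = 285 + 1310 = 1595$)
$Z{\left(Y \right)} = 11 + Y$
$S{\left(c,L \right)} = \frac{554}{883} + c$ ($S{\left(c,L \right)} = c + 554 \cdot \frac{1}{883} = c + \frac{554}{883} = \frac{554}{883} + c$)
$\frac{D}{S{\left(-95,Z{\left(A{\left(4 \right)} \right)} \right)}} = \frac{1595}{\frac{554}{883} - 95} = \frac{1595}{- \frac{83331}{883}} = 1595 \left(- \frac{883}{83331}\right) = - \frac{1408385}{83331}$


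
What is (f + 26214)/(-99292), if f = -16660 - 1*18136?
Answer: 4291/49646 ≈ 0.086432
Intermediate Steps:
f = -34796 (f = -16660 - 18136 = -34796)
(f + 26214)/(-99292) = (-34796 + 26214)/(-99292) = -8582*(-1/99292) = 4291/49646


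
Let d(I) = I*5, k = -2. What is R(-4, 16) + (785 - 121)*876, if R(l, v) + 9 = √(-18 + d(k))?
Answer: 581655 + 2*I*√7 ≈ 5.8166e+5 + 5.2915*I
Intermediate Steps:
d(I) = 5*I
R(l, v) = -9 + 2*I*√7 (R(l, v) = -9 + √(-18 + 5*(-2)) = -9 + √(-18 - 10) = -9 + √(-28) = -9 + 2*I*√7)
R(-4, 16) + (785 - 121)*876 = (-9 + 2*I*√7) + (785 - 121)*876 = (-9 + 2*I*√7) + 664*876 = (-9 + 2*I*√7) + 581664 = 581655 + 2*I*√7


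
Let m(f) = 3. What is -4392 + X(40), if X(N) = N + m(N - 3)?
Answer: -4349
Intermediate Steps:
X(N) = 3 + N (X(N) = N + 3 = 3 + N)
-4392 + X(40) = -4392 + (3 + 40) = -4392 + 43 = -4349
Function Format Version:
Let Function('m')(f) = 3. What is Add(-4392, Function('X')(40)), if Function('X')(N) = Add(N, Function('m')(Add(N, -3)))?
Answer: -4349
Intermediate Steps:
Function('X')(N) = Add(3, N) (Function('X')(N) = Add(N, 3) = Add(3, N))
Add(-4392, Function('X')(40)) = Add(-4392, Add(3, 40)) = Add(-4392, 43) = -4349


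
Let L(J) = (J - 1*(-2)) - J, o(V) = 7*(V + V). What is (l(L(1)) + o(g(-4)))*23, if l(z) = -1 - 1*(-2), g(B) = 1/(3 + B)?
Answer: -299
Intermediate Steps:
o(V) = 14*V (o(V) = 7*(2*V) = 14*V)
L(J) = 2 (L(J) = (J + 2) - J = (2 + J) - J = 2)
l(z) = 1 (l(z) = -1 + 2 = 1)
(l(L(1)) + o(g(-4)))*23 = (1 + 14/(3 - 4))*23 = (1 + 14/(-1))*23 = (1 + 14*(-1))*23 = (1 - 14)*23 = -13*23 = -299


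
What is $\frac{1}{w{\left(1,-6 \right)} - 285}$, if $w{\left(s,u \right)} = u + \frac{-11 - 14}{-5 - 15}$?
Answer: $- \frac{4}{1159} \approx -0.0034513$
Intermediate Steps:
$w{\left(s,u \right)} = \frac{5}{4} + u$ ($w{\left(s,u \right)} = u - \frac{25}{-20} = u - - \frac{5}{4} = u + \frac{5}{4} = \frac{5}{4} + u$)
$\frac{1}{w{\left(1,-6 \right)} - 285} = \frac{1}{\left(\frac{5}{4} - 6\right) - 285} = \frac{1}{- \frac{19}{4} - 285} = \frac{1}{- \frac{1159}{4}} = - \frac{4}{1159}$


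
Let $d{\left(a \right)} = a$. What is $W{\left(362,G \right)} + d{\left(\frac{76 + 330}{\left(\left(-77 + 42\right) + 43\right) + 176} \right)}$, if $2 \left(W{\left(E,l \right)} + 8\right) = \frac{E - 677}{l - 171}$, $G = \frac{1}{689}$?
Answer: $- \frac{6601673}{1354907} \approx -4.8724$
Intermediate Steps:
$G = \frac{1}{689} \approx 0.0014514$
$W{\left(E,l \right)} = -8 + \frac{-677 + E}{2 \left(-171 + l\right)}$ ($W{\left(E,l \right)} = -8 + \frac{\left(E - 677\right) \frac{1}{l - 171}}{2} = -8 + \frac{\left(-677 + E\right) \frac{1}{-171 + l}}{2} = -8 + \frac{\frac{1}{-171 + l} \left(-677 + E\right)}{2} = -8 + \frac{-677 + E}{2 \left(-171 + l\right)}$)
$W{\left(362,G \right)} + d{\left(\frac{76 + 330}{\left(\left(-77 + 42\right) + 43\right) + 176} \right)} = \frac{2059 + 362 - \frac{16}{689}}{2 \left(-171 + \frac{1}{689}\right)} + \frac{76 + 330}{\left(\left(-77 + 42\right) + 43\right) + 176} = \frac{2059 + 362 - \frac{16}{689}}{2 \left(- \frac{117818}{689}\right)} + \frac{406}{\left(-35 + 43\right) + 176} = \frac{1}{2} \left(- \frac{689}{117818}\right) \frac{1668053}{689} + \frac{406}{8 + 176} = - \frac{1668053}{235636} + \frac{406}{184} = - \frac{1668053}{235636} + 406 \cdot \frac{1}{184} = - \frac{1668053}{235636} + \frac{203}{92} = - \frac{6601673}{1354907}$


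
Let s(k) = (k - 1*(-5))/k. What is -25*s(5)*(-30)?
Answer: 1500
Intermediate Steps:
s(k) = (5 + k)/k (s(k) = (k + 5)/k = (5 + k)/k)
-25*s(5)*(-30) = -25*(5 + 5)/5*(-30) = -5*10*(-30) = -25*2*(-30) = -50*(-30) = 1500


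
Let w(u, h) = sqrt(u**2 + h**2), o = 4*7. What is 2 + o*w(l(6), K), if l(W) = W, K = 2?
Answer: 2 + 56*sqrt(10) ≈ 179.09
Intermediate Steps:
o = 28
w(u, h) = sqrt(h**2 + u**2)
2 + o*w(l(6), K) = 2 + 28*sqrt(2**2 + 6**2) = 2 + 28*sqrt(4 + 36) = 2 + 28*sqrt(40) = 2 + 28*(2*sqrt(10)) = 2 + 56*sqrt(10)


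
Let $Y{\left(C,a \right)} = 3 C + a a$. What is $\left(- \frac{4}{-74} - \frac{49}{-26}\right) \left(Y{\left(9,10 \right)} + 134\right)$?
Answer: $\frac{486765}{962} \approx 505.99$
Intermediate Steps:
$Y{\left(C,a \right)} = a^{2} + 3 C$ ($Y{\left(C,a \right)} = 3 C + a^{2} = a^{2} + 3 C$)
$\left(- \frac{4}{-74} - \frac{49}{-26}\right) \left(Y{\left(9,10 \right)} + 134\right) = \left(- \frac{4}{-74} - \frac{49}{-26}\right) \left(\left(10^{2} + 3 \cdot 9\right) + 134\right) = \left(\left(-4\right) \left(- \frac{1}{74}\right) - - \frac{49}{26}\right) \left(\left(100 + 27\right) + 134\right) = \left(\frac{2}{37} + \frac{49}{26}\right) \left(127 + 134\right) = \frac{1865}{962} \cdot 261 = \frac{486765}{962}$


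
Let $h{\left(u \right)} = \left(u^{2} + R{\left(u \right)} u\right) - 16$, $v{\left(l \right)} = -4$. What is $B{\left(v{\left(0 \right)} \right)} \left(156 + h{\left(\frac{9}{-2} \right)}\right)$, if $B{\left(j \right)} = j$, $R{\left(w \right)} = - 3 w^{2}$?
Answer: $- \frac{3469}{2} \approx -1734.5$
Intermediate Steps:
$h{\left(u \right)} = -16 + u^{2} - 3 u^{3}$ ($h{\left(u \right)} = \left(u^{2} + - 3 u^{2} u\right) - 16 = \left(u^{2} - 3 u^{3}\right) - 16 = -16 + u^{2} - 3 u^{3}$)
$B{\left(v{\left(0 \right)} \right)} \left(156 + h{\left(\frac{9}{-2} \right)}\right) = - 4 \left(156 - \left(16 - \frac{2187}{8} - \frac{81}{4}\right)\right) = - 4 \left(156 - - \frac{2221}{8}\right) = - 4 \left(156 + \left(-16 + \frac{81}{4} + \frac{2187}{8}\right)\right) = - 4 \left(156 + \frac{2221}{8}\right) = \left(-4\right) \frac{3469}{8} = - \frac{3469}{2}$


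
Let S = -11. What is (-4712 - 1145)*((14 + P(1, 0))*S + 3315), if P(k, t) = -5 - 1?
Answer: -18900539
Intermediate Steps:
P(k, t) = -6
(-4712 - 1145)*((14 + P(1, 0))*S + 3315) = (-4712 - 1145)*((14 - 6)*(-11) + 3315) = -5857*(8*(-11) + 3315) = -5857*(-88 + 3315) = -5857*3227 = -18900539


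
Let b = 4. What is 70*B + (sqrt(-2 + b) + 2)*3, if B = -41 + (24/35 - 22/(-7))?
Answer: -2596 + 3*sqrt(2) ≈ -2591.8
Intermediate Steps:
B = -1301/35 (B = -41 + (24*(1/35) - 22*(-1/7)) = -41 + (24/35 + 22/7) = -41 + 134/35 = -1301/35 ≈ -37.171)
70*B + (sqrt(-2 + b) + 2)*3 = 70*(-1301/35) + (sqrt(-2 + 4) + 2)*3 = -2602 + (sqrt(2) + 2)*3 = -2602 + (2 + sqrt(2))*3 = -2602 + (6 + 3*sqrt(2)) = -2596 + 3*sqrt(2)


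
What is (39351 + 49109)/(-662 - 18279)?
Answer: -88460/18941 ≈ -4.6703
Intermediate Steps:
(39351 + 49109)/(-662 - 18279) = 88460/(-18941) = 88460*(-1/18941) = -88460/18941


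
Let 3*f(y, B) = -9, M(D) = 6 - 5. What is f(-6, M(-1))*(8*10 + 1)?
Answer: -243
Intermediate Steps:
M(D) = 1
f(y, B) = -3 (f(y, B) = (⅓)*(-9) = -3)
f(-6, M(-1))*(8*10 + 1) = -3*(8*10 + 1) = -3*(80 + 1) = -3*81 = -243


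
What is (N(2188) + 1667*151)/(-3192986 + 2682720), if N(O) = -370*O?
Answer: 557843/510266 ≈ 1.0932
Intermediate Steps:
(N(2188) + 1667*151)/(-3192986 + 2682720) = (-370*2188 + 1667*151)/(-3192986 + 2682720) = (-809560 + 251717)/(-510266) = -557843*(-1/510266) = 557843/510266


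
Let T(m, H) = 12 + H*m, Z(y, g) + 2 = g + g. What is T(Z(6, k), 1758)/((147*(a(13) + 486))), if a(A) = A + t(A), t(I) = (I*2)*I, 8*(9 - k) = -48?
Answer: 16412/41013 ≈ 0.40017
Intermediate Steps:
k = 15 (k = 9 - 1/8*(-48) = 9 + 6 = 15)
t(I) = 2*I**2 (t(I) = (2*I)*I = 2*I**2)
a(A) = A + 2*A**2
Z(y, g) = -2 + 2*g (Z(y, g) = -2 + (g + g) = -2 + 2*g)
T(Z(6, k), 1758)/((147*(a(13) + 486))) = (12 + 1758*(-2 + 2*15))/((147*(13*(1 + 2*13) + 486))) = (12 + 1758*(-2 + 30))/((147*(13*(1 + 26) + 486))) = (12 + 1758*28)/((147*(13*27 + 486))) = (12 + 49224)/((147*(351 + 486))) = 49236/((147*837)) = 49236/123039 = 49236*(1/123039) = 16412/41013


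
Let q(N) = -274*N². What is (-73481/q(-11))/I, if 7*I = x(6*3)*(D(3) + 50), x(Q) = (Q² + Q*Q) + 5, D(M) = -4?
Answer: 514367/995879852 ≈ 0.00051649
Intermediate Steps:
x(Q) = 5 + 2*Q² (x(Q) = (Q² + Q²) + 5 = 2*Q² + 5 = 5 + 2*Q²)
I = 30038/7 (I = ((5 + 2*(6*3)²)*(-4 + 50))/7 = ((5 + 2*18²)*46)/7 = ((5 + 2*324)*46)/7 = ((5 + 648)*46)/7 = (653*46)/7 = (⅐)*30038 = 30038/7 ≈ 4291.1)
(-73481/q(-11))/I = (-73481/((-274*(-11)²)))/(30038/7) = -73481/((-274*121))*(7/30038) = -73481/(-33154)*(7/30038) = -73481*(-1/33154)*(7/30038) = (73481/33154)*(7/30038) = 514367/995879852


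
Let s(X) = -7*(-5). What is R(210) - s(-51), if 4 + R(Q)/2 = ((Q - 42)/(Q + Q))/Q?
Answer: -22573/525 ≈ -42.996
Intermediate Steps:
R(Q) = -8 + (-42 + Q)/Q² (R(Q) = -8 + 2*(((Q - 42)/(Q + Q))/Q) = -8 + 2*(((-42 + Q)/((2*Q)))/Q) = -8 + 2*(((-42 + Q)*(1/(2*Q)))/Q) = -8 + 2*(((-42 + Q)/(2*Q))/Q) = -8 + 2*((-42 + Q)/(2*Q²)) = -8 + (-42 + Q)/Q²)
s(X) = 35
R(210) - s(-51) = (-8 + 1/210 - 42/210²) - 1*35 = (-8 + 1/210 - 42*1/44100) - 35 = (-8 + 1/210 - 1/1050) - 35 = -4198/525 - 35 = -22573/525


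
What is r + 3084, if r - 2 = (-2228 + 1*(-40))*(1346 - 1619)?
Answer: 622250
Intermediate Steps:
r = 619166 (r = 2 + (-2228 + 1*(-40))*(1346 - 1619) = 2 + (-2228 - 40)*(-273) = 2 - 2268*(-273) = 2 + 619164 = 619166)
r + 3084 = 619166 + 3084 = 622250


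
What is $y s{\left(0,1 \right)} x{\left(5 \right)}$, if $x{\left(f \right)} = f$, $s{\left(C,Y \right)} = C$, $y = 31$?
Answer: $0$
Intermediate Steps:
$y s{\left(0,1 \right)} x{\left(5 \right)} = 31 \cdot 0 \cdot 5 = 0 \cdot 5 = 0$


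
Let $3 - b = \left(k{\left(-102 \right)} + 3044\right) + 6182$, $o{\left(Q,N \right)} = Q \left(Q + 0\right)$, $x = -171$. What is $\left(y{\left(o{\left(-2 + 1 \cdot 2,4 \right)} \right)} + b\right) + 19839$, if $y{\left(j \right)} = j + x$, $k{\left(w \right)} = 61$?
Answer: $10384$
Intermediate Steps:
$o{\left(Q,N \right)} = Q^{2}$ ($o{\left(Q,N \right)} = Q Q = Q^{2}$)
$b = -9284$ ($b = 3 - \left(\left(61 + 3044\right) + 6182\right) = 3 - \left(3105 + 6182\right) = 3 - 9287 = -9284$)
$y{\left(j \right)} = -171 + j$ ($y{\left(j \right)} = j - 171 = -171 + j$)
$\left(y{\left(o{\left(-2 + 1 \cdot 2,4 \right)} \right)} + b\right) + 19839 = \left(\left(-171 + \left(-2 + 1 \cdot 2\right)^{2}\right) - 9284\right) + 19839 = \left(\left(-171 + \left(-2 + 2\right)^{2}\right) - 9284\right) + 19839 = \left(\left(-171 + 0^{2}\right) - 9284\right) + 19839 = \left(\left(-171 + 0\right) - 9284\right) + 19839 = \left(-171 - 9284\right) + 19839 = -9455 + 19839 = 10384$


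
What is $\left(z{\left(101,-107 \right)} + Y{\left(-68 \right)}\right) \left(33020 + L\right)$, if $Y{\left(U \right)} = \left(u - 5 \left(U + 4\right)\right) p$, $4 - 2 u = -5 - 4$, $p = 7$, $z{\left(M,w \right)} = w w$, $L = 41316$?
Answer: $1020967792$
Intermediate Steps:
$z{\left(M,w \right)} = w^{2}$
$u = \frac{13}{2}$ ($u = 2 - \frac{-5 - 4}{2} = 2 - - \frac{9}{2} = 2 + \frac{9}{2} = \frac{13}{2} \approx 6.5$)
$Y{\left(U \right)} = - \frac{189}{2} - 35 U$ ($Y{\left(U \right)} = \left(\frac{13}{2} - 5 \left(U + 4\right)\right) 7 = \left(\frac{13}{2} - 5 \left(4 + U\right)\right) 7 = \left(\frac{13}{2} - \left(20 + 5 U\right)\right) 7 = \left(- \frac{27}{2} - 5 U\right) 7 = - \frac{189}{2} - 35 U$)
$\left(z{\left(101,-107 \right)} + Y{\left(-68 \right)}\right) \left(33020 + L\right) = \left(\left(-107\right)^{2} - - \frac{4571}{2}\right) \left(33020 + 41316\right) = \left(11449 + \left(- \frac{189}{2} + 2380\right)\right) 74336 = \left(11449 + \frac{4571}{2}\right) 74336 = \frac{27469}{2} \cdot 74336 = 1020967792$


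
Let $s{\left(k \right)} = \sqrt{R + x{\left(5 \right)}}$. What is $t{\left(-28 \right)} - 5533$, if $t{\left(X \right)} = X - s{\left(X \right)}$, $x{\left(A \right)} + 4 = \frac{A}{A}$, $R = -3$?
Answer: $-5561 - i \sqrt{6} \approx -5561.0 - 2.4495 i$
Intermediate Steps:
$x{\left(A \right)} = -3$ ($x{\left(A \right)} = -4 + \frac{A}{A} = -4 + 1 = -3$)
$s{\left(k \right)} = i \sqrt{6}$ ($s{\left(k \right)} = \sqrt{-3 - 3} = \sqrt{-6} = i \sqrt{6}$)
$t{\left(X \right)} = X - i \sqrt{6}$
$t{\left(-28 \right)} - 5533 = \left(-28 - i \sqrt{6}\right) - 5533 = -5561 - i \sqrt{6}$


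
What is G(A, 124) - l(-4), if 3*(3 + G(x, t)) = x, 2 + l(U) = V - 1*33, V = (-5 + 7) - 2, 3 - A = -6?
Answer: 35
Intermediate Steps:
A = 9 (A = 3 - 1*(-6) = 3 + 6 = 9)
V = 0 (V = 2 - 2 = 0)
l(U) = -35 (l(U) = -2 + (0 - 1*33) = -2 + (0 - 33) = -2 - 33 = -35)
G(x, t) = -3 + x/3
G(A, 124) - l(-4) = (-3 + (1/3)*9) - 1*(-35) = (-3 + 3) + 35 = 0 + 35 = 35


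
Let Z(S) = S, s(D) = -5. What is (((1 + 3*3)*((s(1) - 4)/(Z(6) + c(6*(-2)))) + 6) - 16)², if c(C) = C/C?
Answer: 25600/49 ≈ 522.45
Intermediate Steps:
c(C) = 1
(((1 + 3*3)*((s(1) - 4)/(Z(6) + c(6*(-2)))) + 6) - 16)² = (((1 + 3*3)*((-5 - 4)/(6 + 1)) + 6) - 16)² = (((1 + 9)*(-9/7) + 6) - 16)² = ((10*(-9*⅐) + 6) - 16)² = ((10*(-9/7) + 6) - 16)² = ((-90/7 + 6) - 16)² = (-48/7 - 16)² = (-160/7)² = 25600/49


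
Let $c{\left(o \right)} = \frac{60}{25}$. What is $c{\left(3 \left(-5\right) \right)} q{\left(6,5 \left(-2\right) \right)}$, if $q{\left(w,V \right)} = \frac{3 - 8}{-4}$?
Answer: $3$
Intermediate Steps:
$q{\left(w,V \right)} = \frac{5}{4}$ ($q{\left(w,V \right)} = \left(3 - 8\right) \left(- \frac{1}{4}\right) = \left(-5\right) \left(- \frac{1}{4}\right) = \frac{5}{4}$)
$c{\left(o \right)} = \frac{12}{5}$ ($c{\left(o \right)} = 60 \cdot \frac{1}{25} = \frac{12}{5}$)
$c{\left(3 \left(-5\right) \right)} q{\left(6,5 \left(-2\right) \right)} = \frac{12}{5} \cdot \frac{5}{4} = 3$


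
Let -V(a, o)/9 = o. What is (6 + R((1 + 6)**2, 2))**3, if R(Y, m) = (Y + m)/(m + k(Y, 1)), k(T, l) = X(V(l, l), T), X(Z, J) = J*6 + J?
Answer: 353393243/1520875 ≈ 232.36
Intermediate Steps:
V(a, o) = -9*o
X(Z, J) = 7*J (X(Z, J) = 6*J + J = 7*J)
k(T, l) = 7*T
R(Y, m) = (Y + m)/(m + 7*Y)
(6 + R((1 + 6)**2, 2))**3 = (6 + ((1 + 6)**2 + 2)/(2 + 7*(1 + 6)**2))**3 = (6 + (7**2 + 2)/(2 + 7*7**2))**3 = (6 + (49 + 2)/(2 + 7*49))**3 = (6 + 51/(2 + 343))**3 = (6 + 51/345)**3 = (6 + (1/345)*51)**3 = (6 + 17/115)**3 = (707/115)**3 = 353393243/1520875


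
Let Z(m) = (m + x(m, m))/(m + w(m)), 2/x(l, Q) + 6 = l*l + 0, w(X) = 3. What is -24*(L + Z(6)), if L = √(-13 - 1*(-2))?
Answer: -728/45 - 24*I*√11 ≈ -16.178 - 79.599*I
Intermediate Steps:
x(l, Q) = 2/(-6 + l²) (x(l, Q) = 2/(-6 + (l*l + 0)) = 2/(-6 + (l² + 0)) = 2/(-6 + l²))
L = I*√11 (L = √(-13 + 2) = √(-11) = I*√11 ≈ 3.3166*I)
Z(m) = (m + 2/(-6 + m²))/(3 + m) (Z(m) = (m + 2/(-6 + m²))/(m + 3) = (m + 2/(-6 + m²))/(3 + m))
-24*(L + Z(6)) = -24*(I*√11 + (2 + 6*(-6 + 6²))/((-6 + 6²)*(3 + 6))) = -24*(I*√11 + (2 + 6*(-6 + 36))/((-6 + 36)*9)) = -24*(I*√11 + (⅑)*(2 + 6*30)/30) = -24*(I*√11 + (1/30)*(⅑)*(2 + 180)) = -24*(I*√11 + (1/30)*(⅑)*182) = -24*(I*√11 + 91/135) = -24*(91/135 + I*√11) = -728/45 - 24*I*√11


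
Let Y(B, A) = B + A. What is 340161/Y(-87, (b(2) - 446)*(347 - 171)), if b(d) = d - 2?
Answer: -340161/78583 ≈ -4.3287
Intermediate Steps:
b(d) = -2 + d
Y(B, A) = A + B
340161/Y(-87, (b(2) - 446)*(347 - 171)) = 340161/(((-2 + 2) - 446)*(347 - 171) - 87) = 340161/((0 - 446)*176 - 87) = 340161/(-446*176 - 87) = 340161/(-78496 - 87) = 340161/(-78583) = 340161*(-1/78583) = -340161/78583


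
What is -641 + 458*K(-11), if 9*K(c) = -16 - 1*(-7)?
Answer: -1099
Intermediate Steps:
K(c) = -1 (K(c) = (-16 - 1*(-7))/9 = (-16 + 7)/9 = (⅑)*(-9) = -1)
-641 + 458*K(-11) = -641 + 458*(-1) = -641 - 458 = -1099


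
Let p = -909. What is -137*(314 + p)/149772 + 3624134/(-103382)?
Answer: -38169043837/1105980636 ≈ -34.511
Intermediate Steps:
-137*(314 + p)/149772 + 3624134/(-103382) = -137*(314 - 909)/149772 + 3624134/(-103382) = -137*(-595)*(1/149772) + 3624134*(-1/103382) = 81515*(1/149772) - 1812067/51691 = 11645/21396 - 1812067/51691 = -38169043837/1105980636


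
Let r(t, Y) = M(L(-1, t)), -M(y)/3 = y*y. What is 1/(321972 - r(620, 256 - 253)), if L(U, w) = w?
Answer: 1/1475172 ≈ 6.7789e-7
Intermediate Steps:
M(y) = -3*y**2 (M(y) = -3*y*y = -3*y**2)
r(t, Y) = -3*t**2
1/(321972 - r(620, 256 - 253)) = 1/(321972 - (-3)*620**2) = 1/(321972 - (-3)*384400) = 1/(321972 - 1*(-1153200)) = 1/(321972 + 1153200) = 1/1475172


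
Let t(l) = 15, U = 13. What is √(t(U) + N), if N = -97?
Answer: I*√82 ≈ 9.0554*I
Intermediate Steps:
√(t(U) + N) = √(15 - 97) = √(-82) = I*√82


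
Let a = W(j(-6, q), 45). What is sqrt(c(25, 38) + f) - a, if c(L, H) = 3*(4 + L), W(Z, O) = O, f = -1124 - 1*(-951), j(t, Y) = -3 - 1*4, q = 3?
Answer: -45 + I*sqrt(86) ≈ -45.0 + 9.2736*I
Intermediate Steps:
j(t, Y) = -7 (j(t, Y) = -3 - 4 = -7)
f = -173 (f = -1124 + 951 = -173)
c(L, H) = 12 + 3*L
a = 45
sqrt(c(25, 38) + f) - a = sqrt((12 + 3*25) - 173) - 1*45 = sqrt((12 + 75) - 173) - 45 = sqrt(87 - 173) - 45 = sqrt(-86) - 45 = I*sqrt(86) - 45 = -45 + I*sqrt(86)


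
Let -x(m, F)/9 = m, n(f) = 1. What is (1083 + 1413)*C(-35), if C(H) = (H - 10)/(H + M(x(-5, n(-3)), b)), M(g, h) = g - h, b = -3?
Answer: -8640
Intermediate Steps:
x(m, F) = -9*m
C(H) = (-10 + H)/(48 + H) (C(H) = (H - 10)/(H + (-9*(-5) - 1*(-3))) = (-10 + H)/(H + (45 + 3)) = (-10 + H)/(H + 48) = (-10 + H)/(48 + H))
(1083 + 1413)*C(-35) = (1083 + 1413)*((-10 - 35)/(48 - 35)) = 2496*(-45/13) = -8640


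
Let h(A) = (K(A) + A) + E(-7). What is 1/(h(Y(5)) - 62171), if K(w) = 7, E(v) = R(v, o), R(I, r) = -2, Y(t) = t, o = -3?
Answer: -1/62161 ≈ -1.6087e-5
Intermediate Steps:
E(v) = -2
h(A) = 5 + A (h(A) = (7 + A) - 2 = 5 + A)
1/(h(Y(5)) - 62171) = 1/((5 + 5) - 62171) = 1/(10 - 62171) = 1/(-62161) = -1/62161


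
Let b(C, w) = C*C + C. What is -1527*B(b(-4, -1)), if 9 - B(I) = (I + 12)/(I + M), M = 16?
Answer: -87039/7 ≈ -12434.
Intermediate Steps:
b(C, w) = C + C² (b(C, w) = C² + C = C + C²)
B(I) = 9 - (12 + I)/(16 + I) (B(I) = 9 - (I + 12)/(I + 16) = 9 - (12 + I)/(16 + I))
-1527*B(b(-4, -1)) = -6108*(33 + 2*(-4*(1 - 4)))/(16 - 4*(1 - 4)) = -6108*(33 + 2*(-4*(-3)))/(16 - 4*(-3)) = -6108*(33 + 2*12)/(16 + 12) = -6108*(33 + 24)/28 = -6108*57/28 = -1527*57/7 = -87039/7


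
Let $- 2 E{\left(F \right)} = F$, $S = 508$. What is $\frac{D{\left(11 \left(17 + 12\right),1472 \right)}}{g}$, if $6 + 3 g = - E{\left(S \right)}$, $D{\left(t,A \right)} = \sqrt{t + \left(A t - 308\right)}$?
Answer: $\frac{3 \sqrt{469579}}{248} \approx 8.2894$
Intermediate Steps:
$D{\left(t,A \right)} = \sqrt{-308 + t + A t}$ ($D{\left(t,A \right)} = \sqrt{t + \left(-308 + A t\right)} = \sqrt{-308 + t + A t}$)
$E{\left(F \right)} = - \frac{F}{2}$
$g = \frac{248}{3}$ ($g = -2 + \frac{\left(-1\right) \left(\left(- \frac{1}{2}\right) 508\right)}{3} = -2 + \frac{\left(-1\right) \left(-254\right)}{3} = -2 + \frac{1}{3} \cdot 254 = -2 + \frac{254}{3} = \frac{248}{3} \approx 82.667$)
$\frac{D{\left(11 \left(17 + 12\right),1472 \right)}}{g} = \frac{\sqrt{-308 + 11 \left(17 + 12\right) + 1472 \cdot 11 \left(17 + 12\right)}}{\frac{248}{3}} = \sqrt{-308 + 11 \cdot 29 + 1472 \cdot 11 \cdot 29} \cdot \frac{3}{248} = \sqrt{-308 + 319 + 1472 \cdot 319} \cdot \frac{3}{248} = \sqrt{-308 + 319 + 469568} \cdot \frac{3}{248} = \sqrt{469579} \cdot \frac{3}{248} = \frac{3 \sqrt{469579}}{248}$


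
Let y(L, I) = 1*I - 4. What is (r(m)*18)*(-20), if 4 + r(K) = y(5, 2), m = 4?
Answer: 2160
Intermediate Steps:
y(L, I) = -4 + I (y(L, I) = I - 4 = -4 + I)
r(K) = -6 (r(K) = -4 + (-4 + 2) = -4 - 2 = -6)
(r(m)*18)*(-20) = -6*18*(-20) = -108*(-20) = 2160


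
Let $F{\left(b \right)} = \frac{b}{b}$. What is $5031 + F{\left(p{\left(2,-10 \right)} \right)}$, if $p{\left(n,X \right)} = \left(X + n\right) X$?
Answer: $5032$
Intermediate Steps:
$p{\left(n,X \right)} = X \left(X + n\right)$
$F{\left(b \right)} = 1$
$5031 + F{\left(p{\left(2,-10 \right)} \right)} = 5031 + 1 = 5032$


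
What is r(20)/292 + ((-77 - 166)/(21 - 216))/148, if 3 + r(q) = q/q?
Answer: 1103/702260 ≈ 0.0015706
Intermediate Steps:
r(q) = -2 (r(q) = -3 + q/q = -3 + 1 = -2)
r(20)/292 + ((-77 - 166)/(21 - 216))/148 = -2/292 + ((-77 - 166)/(21 - 216))/148 = -2*1/292 - 243/(-195)*(1/148) = -1/146 - 243*(-1/195)*(1/148) = -1/146 + (81/65)*(1/148) = -1/146 + 81/9620 = 1103/702260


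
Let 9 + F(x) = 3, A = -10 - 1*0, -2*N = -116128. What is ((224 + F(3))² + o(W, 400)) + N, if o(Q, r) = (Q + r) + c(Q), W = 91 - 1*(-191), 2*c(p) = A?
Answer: 106265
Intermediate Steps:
N = 58064 (N = -½*(-116128) = 58064)
A = -10 (A = -10 + 0 = -10)
c(p) = -5 (c(p) = (½)*(-10) = -5)
F(x) = -6 (F(x) = -9 + 3 = -6)
W = 282 (W = 91 + 191 = 282)
o(Q, r) = -5 + Q + r (o(Q, r) = (Q + r) - 5 = -5 + Q + r)
((224 + F(3))² + o(W, 400)) + N = ((224 - 6)² + (-5 + 282 + 400)) + 58064 = (218² + 677) + 58064 = (47524 + 677) + 58064 = 48201 + 58064 = 106265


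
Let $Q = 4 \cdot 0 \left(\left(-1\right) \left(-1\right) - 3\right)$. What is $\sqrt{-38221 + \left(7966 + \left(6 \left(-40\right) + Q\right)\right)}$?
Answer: $i \sqrt{30495} \approx 174.63 i$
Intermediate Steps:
$Q = 0$ ($Q = 4 \cdot 0 \left(1 - 3\right) = 4 \cdot 0 \left(-2\right) = 4 \cdot 0 = 0$)
$\sqrt{-38221 + \left(7966 + \left(6 \left(-40\right) + Q\right)\right)} = \sqrt{-38221 + \left(7966 + \left(6 \left(-40\right) + 0\right)\right)} = \sqrt{-38221 + \left(7966 + \left(-240 + 0\right)\right)} = \sqrt{-38221 + \left(7966 - 240\right)} = \sqrt{-38221 + 7726} = \sqrt{-30495} = i \sqrt{30495}$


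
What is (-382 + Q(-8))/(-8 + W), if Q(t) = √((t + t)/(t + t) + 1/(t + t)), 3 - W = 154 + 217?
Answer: 191/188 - √15/1504 ≈ 1.0134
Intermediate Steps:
W = -368 (W = 3 - (154 + 217) = 3 - 1*371 = 3 - 371 = -368)
Q(t) = √(1 + 1/(2*t)) (Q(t) = √((2*t)/((2*t)) + 1/(2*t)) = √((2*t)*(1/(2*t)) + 1/(2*t)) = √(1 + 1/(2*t)))
(-382 + Q(-8))/(-8 + W) = (-382 + √(4 + 2/(-8))/2)/(-8 - 368) = (-382 + √(4 + 2*(-⅛))/2)/(-376) = (-382 + √(4 - ¼)/2)*(-1/376) = (-382 + √(15/4)/2)*(-1/376) = (-382 + (√15/2)/2)*(-1/376) = (-382 + √15/4)*(-1/376) = 191/188 - √15/1504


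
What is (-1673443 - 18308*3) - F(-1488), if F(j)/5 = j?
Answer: -1720927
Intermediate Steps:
F(j) = 5*j
(-1673443 - 18308*3) - F(-1488) = (-1673443 - 18308*3) - 5*(-1488) = (-1673443 - 54924) - 1*(-7440) = -1728367 + 7440 = -1720927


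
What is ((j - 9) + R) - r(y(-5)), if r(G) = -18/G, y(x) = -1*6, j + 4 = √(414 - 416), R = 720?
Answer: 704 + I*√2 ≈ 704.0 + 1.4142*I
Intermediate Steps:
j = -4 + I*√2 (j = -4 + √(414 - 416) = -4 + √(-2) = -4 + I*√2 ≈ -4.0 + 1.4142*I)
y(x) = -6
((j - 9) + R) - r(y(-5)) = (((-4 + I*√2) - 9) + 720) - (-18)/(-6) = ((-13 + I*√2) + 720) - (-18)*(-1)/6 = (707 + I*√2) - 1*3 = (707 + I*√2) - 3 = 704 + I*√2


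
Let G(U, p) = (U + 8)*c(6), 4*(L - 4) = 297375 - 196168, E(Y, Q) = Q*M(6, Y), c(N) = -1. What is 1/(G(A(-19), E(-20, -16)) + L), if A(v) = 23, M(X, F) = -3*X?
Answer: 4/101099 ≈ 3.9565e-5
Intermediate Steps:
E(Y, Q) = -18*Q (E(Y, Q) = Q*(-3*6) = Q*(-18) = -18*Q)
L = 101223/4 (L = 4 + (297375 - 196168)/4 = 4 + (1/4)*101207 = 4 + 101207/4 = 101223/4 ≈ 25306.)
G(U, p) = -8 - U (G(U, p) = (U + 8)*(-1) = (8 + U)*(-1) = -8 - U)
1/(G(A(-19), E(-20, -16)) + L) = 1/((-8 - 1*23) + 101223/4) = 1/((-8 - 23) + 101223/4) = 1/(-31 + 101223/4) = 1/(101099/4) = 4/101099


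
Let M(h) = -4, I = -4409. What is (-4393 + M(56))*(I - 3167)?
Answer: 33311672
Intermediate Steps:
(-4393 + M(56))*(I - 3167) = (-4393 - 4)*(-4409 - 3167) = -4397*(-7576) = 33311672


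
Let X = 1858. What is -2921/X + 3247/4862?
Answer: -120132/132847 ≈ -0.90429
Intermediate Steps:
-2921/X + 3247/4862 = -2921/1858 + 3247/4862 = -2921*1/1858 + 3247*(1/4862) = -2921/1858 + 191/286 = -120132/132847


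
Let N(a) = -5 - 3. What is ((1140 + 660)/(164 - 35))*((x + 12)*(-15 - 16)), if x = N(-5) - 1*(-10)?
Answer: -260400/43 ≈ -6055.8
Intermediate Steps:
N(a) = -8
x = 2 (x = -8 - 1*(-10) = -8 + 10 = 2)
((1140 + 660)/(164 - 35))*((x + 12)*(-15 - 16)) = ((1140 + 660)/(164 - 35))*((2 + 12)*(-15 - 16)) = (1800/129)*(14*(-31)) = (1800*(1/129))*(-434) = (600/43)*(-434) = -260400/43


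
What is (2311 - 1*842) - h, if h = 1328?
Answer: 141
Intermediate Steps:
(2311 - 1*842) - h = (2311 - 1*842) - 1*1328 = (2311 - 842) - 1328 = 1469 - 1328 = 141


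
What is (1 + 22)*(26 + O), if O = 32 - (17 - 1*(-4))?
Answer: 851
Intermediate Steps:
O = 11 (O = 32 - (17 + 4) = 32 - 1*21 = 32 - 21 = 11)
(1 + 22)*(26 + O) = (1 + 22)*(26 + 11) = 23*37 = 851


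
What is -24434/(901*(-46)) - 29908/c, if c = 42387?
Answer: -101941505/878385801 ≈ -0.11606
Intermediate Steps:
-24434/(901*(-46)) - 29908/c = -24434/(901*(-46)) - 29908/42387 = -24434/(-41446) - 29908*1/42387 = -24434*(-1/41446) - 29908/42387 = 12217/20723 - 29908/42387 = -101941505/878385801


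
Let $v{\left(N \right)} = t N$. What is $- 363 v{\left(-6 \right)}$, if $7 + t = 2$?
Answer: $-10890$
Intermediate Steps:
$t = -5$ ($t = -7 + 2 = -5$)
$v{\left(N \right)} = - 5 N$
$- 363 v{\left(-6 \right)} = - 363 \left(\left(-5\right) \left(-6\right)\right) = \left(-363\right) 30 = -10890$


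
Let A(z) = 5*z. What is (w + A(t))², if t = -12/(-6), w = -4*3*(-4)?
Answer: 3364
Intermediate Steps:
w = 48 (w = -12*(-4) = 48)
t = 2 (t = -12*(-⅙) = 2)
(w + A(t))² = (48 + 5*2)² = (48 + 10)² = 58² = 3364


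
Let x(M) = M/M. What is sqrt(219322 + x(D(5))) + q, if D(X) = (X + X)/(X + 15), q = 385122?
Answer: 385122 + sqrt(219323) ≈ 3.8559e+5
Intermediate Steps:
D(X) = 2*X/(15 + X) (D(X) = (2*X)/(15 + X) = 2*X/(15 + X))
x(M) = 1
sqrt(219322 + x(D(5))) + q = sqrt(219322 + 1) + 385122 = sqrt(219323) + 385122 = 385122 + sqrt(219323)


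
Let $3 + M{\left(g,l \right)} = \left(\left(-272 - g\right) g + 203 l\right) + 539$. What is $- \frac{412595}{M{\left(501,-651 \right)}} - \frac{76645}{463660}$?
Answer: $\frac{3030669473}{4811770748} \approx 0.62984$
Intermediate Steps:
$M{\left(g,l \right)} = 536 + 203 l + g \left(-272 - g\right)$ ($M{\left(g,l \right)} = -3 + \left(\left(\left(-272 - g\right) g + 203 l\right) + 539\right) = -3 + \left(\left(g \left(-272 - g\right) + 203 l\right) + 539\right) = -3 + \left(\left(203 l + g \left(-272 - g\right)\right) + 539\right) = -3 + \left(539 + 203 l + g \left(-272 - g\right)\right) = 536 + 203 l + g \left(-272 - g\right)$)
$- \frac{412595}{M{\left(501,-651 \right)}} - \frac{76645}{463660} = - \frac{412595}{536 - 501^{2} - 136272 + 203 \left(-651\right)} - \frac{76645}{463660} = - \frac{412595}{536 - 251001 - 136272 - 132153} - \frac{15329}{92732} = - \frac{412595}{-518890} - \frac{15329}{92732} = \left(-412595\right) \left(- \frac{1}{518890}\right) - \frac{15329}{92732} = \frac{82519}{103778} - \frac{15329}{92732} = \frac{3030669473}{4811770748}$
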